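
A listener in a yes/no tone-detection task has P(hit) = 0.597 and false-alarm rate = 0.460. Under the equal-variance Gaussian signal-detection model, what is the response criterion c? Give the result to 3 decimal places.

z(H) = 0.2456
z(FA) = -0.1004
c = −½·[z(H) + z(FA)] = −0.5 × (0.2456 + (-0.1004)) = -0.0726

c = -0.073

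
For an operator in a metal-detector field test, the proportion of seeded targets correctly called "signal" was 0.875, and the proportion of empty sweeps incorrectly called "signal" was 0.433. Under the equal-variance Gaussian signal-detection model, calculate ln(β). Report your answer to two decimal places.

ln β = -0.65

z(H) = z(0.875) = 1.150
z(FA) = z(0.433) = -0.169
ln β = −½·[z(H)² − z(FA)²] = −0.5 × (1.323 − 0.029) = -0.647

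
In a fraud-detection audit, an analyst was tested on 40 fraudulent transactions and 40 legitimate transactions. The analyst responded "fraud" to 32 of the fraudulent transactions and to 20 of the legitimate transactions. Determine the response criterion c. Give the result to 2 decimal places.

c = -0.42

H = 32/40 = 0.8000
FA = 20/40 = 0.5000
Φ⁻¹(H) = 0.8416
Φ⁻¹(FA) = 0.0000
c = −½·[z(H) + z(FA)] = −0.5 × (0.8416 + 0.0000) = -0.4208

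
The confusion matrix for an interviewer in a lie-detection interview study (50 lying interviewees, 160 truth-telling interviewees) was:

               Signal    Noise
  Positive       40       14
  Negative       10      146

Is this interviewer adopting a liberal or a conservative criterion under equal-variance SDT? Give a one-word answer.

z(H) = 0.842, z(FA) = -1.356
c = −½·(z(H) + z(FA)) = 0.257
c > 0 → conservative criterion (biased toward responding “no”).

conservative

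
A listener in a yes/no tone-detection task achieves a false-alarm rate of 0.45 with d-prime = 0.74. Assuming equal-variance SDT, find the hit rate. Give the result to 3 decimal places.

hit rate = 0.731

z(false-alarm rate) = z(0.45) = -0.1257
z(H) = z(FA) + d' = -0.1257 + 0.74 = 0.6143
hit rate = Φ(0.6143) = 0.7305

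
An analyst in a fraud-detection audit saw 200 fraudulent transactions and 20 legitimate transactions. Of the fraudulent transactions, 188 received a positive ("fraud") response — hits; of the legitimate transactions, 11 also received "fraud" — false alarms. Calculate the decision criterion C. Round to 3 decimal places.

C = -0.840

H = 188/200 = 0.9400
FA = 11/20 = 0.5500
z(H) = 1.5548
z(FA) = 0.1257
c = −½·[z(H) + z(FA)] = −0.5 × (1.5548 + 0.1257) = -0.84025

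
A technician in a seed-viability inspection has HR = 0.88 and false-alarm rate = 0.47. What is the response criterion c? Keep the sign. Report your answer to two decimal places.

c = -0.55

Φ⁻¹(0.88) = 1.175, Φ⁻¹(0.47) = -0.075
c = −½·[z(H) + z(FA)] = −0.5 × (1.175 + (-0.075)) = -0.550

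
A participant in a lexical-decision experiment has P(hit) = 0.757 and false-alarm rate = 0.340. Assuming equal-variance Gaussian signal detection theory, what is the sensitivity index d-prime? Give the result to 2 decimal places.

Φ⁻¹(H) = 0.697
Φ⁻¹(FA) = -0.412
d' = z(H) − z(FA) = 0.697 − (-0.412) = 1.109

d-prime = 1.11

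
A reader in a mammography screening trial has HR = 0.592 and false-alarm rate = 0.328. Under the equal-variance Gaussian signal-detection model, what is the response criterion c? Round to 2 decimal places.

z(0.592) = 0.233, z(0.328) = -0.445
c = −½·[z(H) + z(FA)] = −0.5 × (0.233 + (-0.445)) = 0.106
c > 0: the reader has a conservative response bias.

c = 0.11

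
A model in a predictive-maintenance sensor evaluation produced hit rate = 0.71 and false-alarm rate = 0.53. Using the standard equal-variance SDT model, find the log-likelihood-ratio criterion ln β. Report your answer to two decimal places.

Φ⁻¹(H) = Φ⁻¹(0.71) = 0.553
Φ⁻¹(FA) = Φ⁻¹(0.53) = 0.075
ln β = −½·[z(H)² − z(FA)²] = −0.5 × (0.306 − 0.006) = -0.150

ln β = -0.15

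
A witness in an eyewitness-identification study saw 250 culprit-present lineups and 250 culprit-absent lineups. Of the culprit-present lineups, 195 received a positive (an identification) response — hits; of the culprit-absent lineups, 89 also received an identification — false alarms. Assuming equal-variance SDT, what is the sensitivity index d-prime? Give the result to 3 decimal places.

H = 195/250 = 0.7800
FA = 89/250 = 0.3560
z(H) = z(0.7800) = 0.7722
z(FA) = z(0.3560) = -0.3692
d' = z(H) − z(FA) = 0.7722 − (-0.3692) = 1.1414

d-prime = 1.141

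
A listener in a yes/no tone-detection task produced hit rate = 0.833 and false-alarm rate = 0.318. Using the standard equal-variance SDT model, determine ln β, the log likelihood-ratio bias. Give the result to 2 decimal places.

Φ⁻¹(H) = 0.966
Φ⁻¹(FA) = -0.473
ln β = −½·[z(H)² − z(FA)²] = −0.5 × (0.933 − 0.224) = -0.3545

ln β = -0.35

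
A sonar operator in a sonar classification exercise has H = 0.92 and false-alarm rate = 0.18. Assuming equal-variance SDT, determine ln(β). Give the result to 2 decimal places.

ln β = -0.57

Φ⁻¹(H) = Φ⁻¹(0.92) = 1.405
Φ⁻¹(FA) = Φ⁻¹(0.18) = -0.915
ln β = −½·[z(H)² − z(FA)²] = −0.5 × (1.974 − 0.837) = -0.5685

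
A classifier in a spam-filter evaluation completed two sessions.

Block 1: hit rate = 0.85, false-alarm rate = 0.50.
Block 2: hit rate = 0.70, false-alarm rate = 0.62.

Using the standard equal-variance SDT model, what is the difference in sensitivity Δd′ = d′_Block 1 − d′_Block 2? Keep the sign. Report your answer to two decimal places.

Block 1: z(0.85) = 1.036, z(0.50) = 0.000, d' = 1.036
Block 2: z(0.70) = 0.524, z(0.62) = 0.305, d' = 0.219
Δd' = d'_Block 1 − d'_Block 2 = 1.036 − 0.219 = 0.817
Block 1 has the higher sensitivity.

Δd′ = 0.82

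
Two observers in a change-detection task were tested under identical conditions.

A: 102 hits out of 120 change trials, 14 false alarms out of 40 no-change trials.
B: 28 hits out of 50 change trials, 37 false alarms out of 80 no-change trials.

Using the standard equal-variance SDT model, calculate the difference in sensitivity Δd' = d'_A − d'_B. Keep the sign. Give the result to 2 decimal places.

Δd' = 1.18

A: z(0.8500) = 1.036, z(0.3500) = -0.385, d' = 1.421
B: z(0.5600) = 0.151, z(0.4625) = -0.094, d' = 0.245
Δd' = d'_A − d'_B = 1.421 − 0.245 = 1.176
A has the higher sensitivity.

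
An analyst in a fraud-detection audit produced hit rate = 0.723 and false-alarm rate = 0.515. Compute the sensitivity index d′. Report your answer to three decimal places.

d′ = 0.554

Φ⁻¹(0.723) = 0.5918, Φ⁻¹(0.515) = 0.0376
d' = z(H) − z(FA) = 0.5918 − 0.0376 = 0.5542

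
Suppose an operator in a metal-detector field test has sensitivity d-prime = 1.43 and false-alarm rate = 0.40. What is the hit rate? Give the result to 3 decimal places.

hit rate = 0.880

z(false-alarm rate) = z(0.40) = -0.2533
z(H) = z(FA) + d' = -0.2533 + 1.43 = 1.1767
hit rate = Φ(1.1767) = 0.8803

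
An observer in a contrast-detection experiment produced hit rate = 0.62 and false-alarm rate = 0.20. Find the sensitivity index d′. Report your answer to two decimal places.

d′ = 1.15

Φ⁻¹(H) = Φ⁻¹(0.62) = 0.305
Φ⁻¹(FA) = Φ⁻¹(0.20) = -0.842
d' = z(H) − z(FA) = 0.305 − (-0.842) = 1.147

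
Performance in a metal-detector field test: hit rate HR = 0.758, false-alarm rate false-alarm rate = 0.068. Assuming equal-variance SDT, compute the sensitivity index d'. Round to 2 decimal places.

Φ⁻¹(H) = Φ⁻¹(0.758) = 0.6999
Φ⁻¹(FA) = Φ⁻¹(0.068) = -1.4909
d' = z(H) − z(FA) = 0.6999 − (-1.4909) = 2.1908

d' = 2.19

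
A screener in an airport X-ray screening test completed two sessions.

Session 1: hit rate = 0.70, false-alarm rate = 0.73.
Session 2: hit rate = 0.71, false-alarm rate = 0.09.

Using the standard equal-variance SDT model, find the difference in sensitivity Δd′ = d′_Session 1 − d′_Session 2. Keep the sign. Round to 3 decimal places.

Δd′ = -1.983

Session 1: z(0.70) = 0.5244, z(0.73) = 0.6128, d' = -0.0884
Session 2: z(0.71) = 0.5534, z(0.09) = -1.3408, d' = 1.8942
Δd' = d'_Session 1 − d'_Session 2 = -0.0884 − 1.8942 = -1.9826
Session 2 has the higher sensitivity.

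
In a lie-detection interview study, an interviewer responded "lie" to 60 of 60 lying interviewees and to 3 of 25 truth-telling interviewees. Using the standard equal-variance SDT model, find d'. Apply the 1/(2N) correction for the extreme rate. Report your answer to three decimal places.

The hit rate is 60/60 = 1, so apply the 1/(2N) correction: H → 1 − 1/(2·60) = 0.99167.
z(H) = z(0.99167) = 2.3941
z(FA) = z(0.12000) = -1.1750
d' = 2.3941 − (-1.1750) = 3.5691

d' = 3.569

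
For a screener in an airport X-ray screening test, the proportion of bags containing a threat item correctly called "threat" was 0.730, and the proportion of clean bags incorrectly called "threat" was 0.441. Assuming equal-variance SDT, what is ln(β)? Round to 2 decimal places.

ln β = -0.18

Φ⁻¹(0.730) = 0.613, Φ⁻¹(0.441) = -0.148
ln β = −½·[z(H)² − z(FA)²] = −0.5 × (0.376 − 0.022) = -0.177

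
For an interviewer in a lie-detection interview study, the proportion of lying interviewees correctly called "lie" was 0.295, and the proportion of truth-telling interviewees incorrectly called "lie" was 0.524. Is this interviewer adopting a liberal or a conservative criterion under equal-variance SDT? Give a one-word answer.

z(H) = -0.539, z(FA) = 0.060
c = −½·(z(H) + z(FA)) = 0.2395
c > 0 → conservative criterion (biased toward responding “no”).

conservative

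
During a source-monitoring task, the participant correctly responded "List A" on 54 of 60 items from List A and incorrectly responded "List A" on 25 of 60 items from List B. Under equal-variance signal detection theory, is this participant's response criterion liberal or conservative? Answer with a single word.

liberal

z(H) = 1.282, z(FA) = -0.210
c = −½·(z(H) + z(FA)) = -0.536
c < 0 → liberal criterion (biased toward responding “yes”).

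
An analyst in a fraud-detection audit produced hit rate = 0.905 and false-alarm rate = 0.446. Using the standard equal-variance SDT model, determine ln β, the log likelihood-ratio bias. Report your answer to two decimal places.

Φ⁻¹(H) = 1.311
Φ⁻¹(FA) = -0.136
ln β = −½·[z(H)² − z(FA)²] = −0.5 × (1.719 − 0.018) = -0.8505

ln β = -0.85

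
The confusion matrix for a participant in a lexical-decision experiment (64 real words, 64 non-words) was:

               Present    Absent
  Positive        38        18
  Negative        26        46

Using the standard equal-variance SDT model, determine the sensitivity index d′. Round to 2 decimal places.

d′ = 0.82

H = 38/64 = 0.5938
FA = 18/64 = 0.2812
z(H) = 0.2373
z(FA) = -0.5793
d' = z(H) − z(FA) = 0.2373 − (-0.5793) = 0.8166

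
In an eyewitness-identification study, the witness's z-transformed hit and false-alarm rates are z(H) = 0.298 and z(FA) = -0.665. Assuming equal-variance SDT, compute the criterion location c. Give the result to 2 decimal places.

c = 0.18

c = −½·[z(H) + z(FA)] = −½·(0.298 + (-0.665)) = 0.1835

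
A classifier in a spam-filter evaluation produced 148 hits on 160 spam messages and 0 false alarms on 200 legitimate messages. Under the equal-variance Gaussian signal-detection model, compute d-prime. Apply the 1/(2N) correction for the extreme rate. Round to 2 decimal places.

d-prime = 4.25

The false-alarm rate is 0/200 = 0, so apply the 1/(2N) correction: FA → 1/(2·200) = 0.00250.
z(H) = z(0.92500) = 1.440
z(FA) = z(0.00250) = -2.807
d' = 1.440 − (-2.807) = 4.247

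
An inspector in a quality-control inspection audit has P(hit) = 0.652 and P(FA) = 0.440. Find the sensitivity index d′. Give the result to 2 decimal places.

z(0.652) = 0.3907, z(0.440) = -0.1510
d' = z(H) − z(FA) = 0.3907 − (-0.1510) = 0.5417

d′ = 0.54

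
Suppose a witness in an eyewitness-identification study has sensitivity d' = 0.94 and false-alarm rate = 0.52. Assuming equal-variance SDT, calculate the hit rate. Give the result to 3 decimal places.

hit rate = 0.839

z(false-alarm rate) = z(0.52) = 0.0502
z(H) = z(FA) + d' = 0.0502 + 0.94 = 0.9902
hit rate = Φ(0.9902) = 0.8390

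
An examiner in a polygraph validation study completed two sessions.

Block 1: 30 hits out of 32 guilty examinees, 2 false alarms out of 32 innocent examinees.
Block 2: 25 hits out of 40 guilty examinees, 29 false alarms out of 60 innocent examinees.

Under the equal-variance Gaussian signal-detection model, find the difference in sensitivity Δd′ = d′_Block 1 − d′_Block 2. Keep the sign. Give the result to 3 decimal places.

Block 1: z(0.9375) = 1.5341, z(0.0625) = -1.5341, d' = 3.0682
Block 2: z(0.6250) = 0.3186, z(0.4833) = -0.0419, d' = 0.3605
Δd' = d'_Block 1 − d'_Block 2 = 3.0682 − 0.3605 = 2.7077
Block 1 has the higher sensitivity.

Δd′ = 2.708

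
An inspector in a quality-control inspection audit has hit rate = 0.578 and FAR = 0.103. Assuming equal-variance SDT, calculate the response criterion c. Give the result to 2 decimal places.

c = 0.53

Φ⁻¹(H) = 0.197
Φ⁻¹(FA) = -1.265
c = −½·[z(H) + z(FA)] = −0.5 × (0.197 + (-1.265)) = 0.534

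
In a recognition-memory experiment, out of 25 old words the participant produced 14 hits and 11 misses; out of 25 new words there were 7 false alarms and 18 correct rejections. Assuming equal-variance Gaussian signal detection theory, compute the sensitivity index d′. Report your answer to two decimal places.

d′ = 0.73

H = 14/25 = 0.5600
FA = 7/25 = 0.2800
z(H) = z(0.5600) = 0.151
z(FA) = z(0.2800) = -0.583
d' = z(H) − z(FA) = 0.151 − (-0.583) = 0.734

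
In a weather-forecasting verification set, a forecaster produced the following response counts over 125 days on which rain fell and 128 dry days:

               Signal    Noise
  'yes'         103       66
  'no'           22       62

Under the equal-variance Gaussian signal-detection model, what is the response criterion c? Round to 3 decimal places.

c = -0.485

H = 103/125 = 0.8240
FA = 66/128 = 0.5156
Φ⁻¹(H) = Φ⁻¹(0.8240) = 0.9307
Φ⁻¹(FA) = Φ⁻¹(0.5156) = 0.0391
c = −½·[z(H) + z(FA)] = −0.5 × (0.9307 + 0.0391) = -0.4849
c < 0: the forecaster has a liberal response bias.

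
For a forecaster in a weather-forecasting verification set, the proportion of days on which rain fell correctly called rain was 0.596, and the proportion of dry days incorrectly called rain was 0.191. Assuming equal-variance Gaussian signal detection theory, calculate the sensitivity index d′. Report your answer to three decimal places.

d′ = 1.117

z(H) = z(0.596) = 0.2430
z(FA) = z(0.191) = -0.8742
d' = z(H) − z(FA) = 0.2430 − (-0.8742) = 1.1172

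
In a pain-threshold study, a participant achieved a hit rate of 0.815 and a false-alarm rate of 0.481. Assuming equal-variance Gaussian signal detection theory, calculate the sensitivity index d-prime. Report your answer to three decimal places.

d-prime = 0.944

Φ⁻¹(0.815) = 0.8965, Φ⁻¹(0.481) = -0.0476
d' = z(H) − z(FA) = 0.8965 − (-0.0476) = 0.9441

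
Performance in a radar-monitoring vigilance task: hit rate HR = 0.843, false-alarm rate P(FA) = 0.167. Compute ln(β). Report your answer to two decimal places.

ln β = -0.04

Φ⁻¹(0.843) = 1.007, Φ⁻¹(0.167) = -0.966
ln β = −½·[z(H)² − z(FA)²] = −0.5 × (1.014 − 0.933) = -0.0405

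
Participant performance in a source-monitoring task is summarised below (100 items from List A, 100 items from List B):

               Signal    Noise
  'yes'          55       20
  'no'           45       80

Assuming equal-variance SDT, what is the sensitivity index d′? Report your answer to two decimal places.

H = 55/100 = 0.5500
FA = 20/100 = 0.2000
z(0.5500) = 0.1257, z(0.2000) = -0.8416
d' = z(H) − z(FA) = 0.1257 − (-0.8416) = 0.9673

d′ = 0.97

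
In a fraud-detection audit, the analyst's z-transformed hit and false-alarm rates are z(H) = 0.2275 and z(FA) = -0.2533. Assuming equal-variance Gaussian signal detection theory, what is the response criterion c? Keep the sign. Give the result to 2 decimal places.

c = 0.01

c = −½·[z(H) + z(FA)] = −½·(0.2275 + (-0.2533)) = 0.0129
c > 0: the analyst has a conservative response bias.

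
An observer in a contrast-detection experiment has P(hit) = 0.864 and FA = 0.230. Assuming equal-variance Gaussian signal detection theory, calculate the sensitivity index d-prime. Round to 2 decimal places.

d-prime = 1.84

z(H) = z(0.864) = 1.0985
z(FA) = z(0.230) = -0.7388
d' = z(H) − z(FA) = 1.0985 − (-0.7388) = 1.8373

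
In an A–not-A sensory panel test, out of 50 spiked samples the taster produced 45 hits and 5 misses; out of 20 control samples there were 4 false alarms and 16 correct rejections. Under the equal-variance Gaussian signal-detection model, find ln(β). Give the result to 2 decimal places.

ln β = -0.47

H = 45/50 = 0.9000
FA = 4/20 = 0.2000
z(H) = z(0.9000) = 1.282
z(FA) = z(0.2000) = -0.842
ln β = −½·[z(H)² − z(FA)²] = −0.5 × (1.644 − 0.709) = -0.4675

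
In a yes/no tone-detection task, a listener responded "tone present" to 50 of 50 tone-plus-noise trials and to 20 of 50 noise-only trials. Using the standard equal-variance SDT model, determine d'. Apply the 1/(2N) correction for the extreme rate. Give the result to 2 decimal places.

The hit rate is 50/50 = 1, so apply the 1/(2N) correction: H → 1 − 1/(2·50) = 0.99000.
z(H) = z(0.99000) = 2.326
z(FA) = z(0.40000) = -0.253
d' = 2.326 − (-0.253) = 2.579

d' = 2.58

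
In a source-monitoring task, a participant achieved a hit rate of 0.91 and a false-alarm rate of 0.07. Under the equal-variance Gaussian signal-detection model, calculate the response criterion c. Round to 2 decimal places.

z(H) = z(0.91) = 1.341
z(FA) = z(0.07) = -1.476
c = −½·[z(H) + z(FA)] = −0.5 × (1.341 + (-1.476)) = 0.0675
c > 0: the participant has a conservative response bias.

c = 0.07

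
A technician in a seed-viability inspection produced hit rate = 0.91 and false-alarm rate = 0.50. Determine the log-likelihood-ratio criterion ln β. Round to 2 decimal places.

z(H) = 1.341
z(FA) = 0.000
ln β = −½·[z(H)² − z(FA)²] = −0.5 × (1.798 − 0.000) = -0.899

ln β = -0.90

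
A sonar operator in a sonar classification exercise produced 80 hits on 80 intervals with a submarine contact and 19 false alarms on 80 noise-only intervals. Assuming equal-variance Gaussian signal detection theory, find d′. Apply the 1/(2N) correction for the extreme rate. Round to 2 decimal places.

d′ = 3.21

The hit rate is 80/80 = 1, so apply the 1/(2N) correction: H → 1 − 1/(2·80) = 0.99375.
z(H) = z(0.99375) = 2.498
z(FA) = z(0.23750) = -0.714
d' = 2.498 − (-0.714) = 3.212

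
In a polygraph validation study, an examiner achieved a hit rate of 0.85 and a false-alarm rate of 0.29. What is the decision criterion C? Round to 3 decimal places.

Φ⁻¹(H) = 1.0364
Φ⁻¹(FA) = -0.5534
c = −½·[z(H) + z(FA)] = −0.5 × (1.0364 + (-0.5534)) = -0.2415
c < 0: the examiner has a liberal response bias.

C = -0.242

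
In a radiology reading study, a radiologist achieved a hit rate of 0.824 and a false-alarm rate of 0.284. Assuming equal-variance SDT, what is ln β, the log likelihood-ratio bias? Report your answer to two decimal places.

z(0.824) = 0.931, z(0.284) = -0.571
ln β = −½·[z(H)² − z(FA)²] = −0.5 × (0.867 − 0.326) = -0.2705

ln β = -0.27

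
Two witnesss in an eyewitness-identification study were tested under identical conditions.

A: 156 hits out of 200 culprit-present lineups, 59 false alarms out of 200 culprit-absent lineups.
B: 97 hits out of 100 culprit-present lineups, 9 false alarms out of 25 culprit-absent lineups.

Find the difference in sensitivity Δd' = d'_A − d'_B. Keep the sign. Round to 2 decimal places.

Δd' = -0.93

A: z(0.7800) = 0.772, z(0.2950) = -0.539, d' = 1.311
B: z(0.9700) = 1.881, z(0.3600) = -0.358, d' = 2.239
Δd' = d'_A − d'_B = 1.311 − 2.239 = -0.928
B has the higher sensitivity.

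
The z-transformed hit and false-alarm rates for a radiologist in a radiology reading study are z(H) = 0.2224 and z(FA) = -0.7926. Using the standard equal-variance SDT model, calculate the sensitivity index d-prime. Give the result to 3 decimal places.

d-prime = 1.015

d' = z(H) − z(FA) = 0.2224 − (-0.7926) = 1.0150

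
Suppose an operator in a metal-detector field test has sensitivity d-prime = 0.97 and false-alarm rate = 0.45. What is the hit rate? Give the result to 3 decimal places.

hit rate = 0.801

z(false-alarm rate) = z(0.45) = -0.1257
z(H) = z(FA) + d' = -0.1257 + 0.97 = 0.8443
hit rate = Φ(0.8443) = 0.8007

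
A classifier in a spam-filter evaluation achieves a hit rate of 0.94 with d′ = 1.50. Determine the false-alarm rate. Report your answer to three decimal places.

z(hit rate) = z(0.94) = 1.5548
z(FA) = z(H) − d' = 1.5548 − 1.50 = 0.0548
false-alarm rate = Φ(0.0548) = 0.5219

false-alarm rate = 0.522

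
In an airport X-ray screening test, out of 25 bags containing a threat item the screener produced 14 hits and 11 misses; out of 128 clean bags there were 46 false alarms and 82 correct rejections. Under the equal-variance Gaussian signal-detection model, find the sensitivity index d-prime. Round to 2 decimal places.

d-prime = 0.51

H = 14/25 = 0.5600
FA = 46/128 = 0.3594
z(H) = 0.1510
z(FA) = -0.3601
d' = z(H) − z(FA) = 0.1510 − (-0.3601) = 0.5111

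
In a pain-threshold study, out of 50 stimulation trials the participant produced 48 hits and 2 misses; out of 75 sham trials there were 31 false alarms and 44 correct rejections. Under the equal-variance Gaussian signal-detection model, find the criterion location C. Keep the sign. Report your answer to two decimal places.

H = 48/50 = 0.9600
FA = 31/75 = 0.4133
z(0.9600) = 1.751, z(0.4133) = -0.219
c = −½·[z(H) + z(FA)] = −0.5 × (1.751 + (-0.219)) = -0.766

C = -0.77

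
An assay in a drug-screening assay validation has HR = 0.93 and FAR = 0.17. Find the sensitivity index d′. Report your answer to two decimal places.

d′ = 2.43

z(H) = z(0.93) = 1.4758
z(FA) = z(0.17) = -0.9542
d' = z(H) − z(FA) = 1.4758 − (-0.9542) = 2.4300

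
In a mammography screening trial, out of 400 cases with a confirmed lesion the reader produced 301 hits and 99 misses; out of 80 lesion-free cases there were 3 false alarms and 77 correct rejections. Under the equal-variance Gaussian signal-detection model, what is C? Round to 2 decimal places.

H = 301/400 = 0.7525
FA = 3/80 = 0.0375
z(H) = z(0.7525) = 0.682
z(FA) = z(0.0375) = -1.780
c = −½·[z(H) + z(FA)] = −0.5 × (0.682 + (-1.780)) = 0.549

C = 0.55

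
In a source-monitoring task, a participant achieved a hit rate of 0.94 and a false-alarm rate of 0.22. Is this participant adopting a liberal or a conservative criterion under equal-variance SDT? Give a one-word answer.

z(H) = 1.555, z(FA) = -0.772
c = −½·(z(H) + z(FA)) = -0.3915
c < 0 → liberal criterion (biased toward responding “yes”).

liberal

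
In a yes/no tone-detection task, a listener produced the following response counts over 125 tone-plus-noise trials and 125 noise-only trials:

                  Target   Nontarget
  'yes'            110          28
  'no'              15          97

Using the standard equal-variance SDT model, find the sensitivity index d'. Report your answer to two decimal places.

H = 110/125 = 0.8800
FA = 28/125 = 0.2240
z(0.8800) = 1.1750, z(0.2240) = -0.7588
d' = z(H) − z(FA) = 1.1750 − (-0.7588) = 1.9338

d' = 1.93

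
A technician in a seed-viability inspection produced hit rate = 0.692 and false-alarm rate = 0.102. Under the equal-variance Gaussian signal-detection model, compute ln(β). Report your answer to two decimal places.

Φ⁻¹(H) = Φ⁻¹(0.692) = 0.502
Φ⁻¹(FA) = Φ⁻¹(0.102) = -1.270
ln β = −½·[z(H)² − z(FA)²] = −0.5 × (0.252 − 1.613) = 0.6805

ln β = 0.68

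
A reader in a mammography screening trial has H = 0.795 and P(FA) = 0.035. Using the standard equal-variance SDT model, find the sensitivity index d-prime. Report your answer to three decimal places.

d-prime = 2.636

Φ⁻¹(H) = Φ⁻¹(0.795) = 0.8239
Φ⁻¹(FA) = Φ⁻¹(0.035) = -1.8119
d' = z(H) − z(FA) = 0.8239 − (-1.8119) = 2.6358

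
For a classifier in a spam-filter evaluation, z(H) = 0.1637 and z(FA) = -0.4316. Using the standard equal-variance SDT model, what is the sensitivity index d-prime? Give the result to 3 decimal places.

d-prime = 0.595

d' = z(H) − z(FA) = 0.1637 − (-0.4316) = 0.5953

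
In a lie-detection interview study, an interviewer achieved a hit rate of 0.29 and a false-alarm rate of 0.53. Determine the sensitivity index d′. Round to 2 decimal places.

d′ = -0.63

Φ⁻¹(H) = -0.553
Φ⁻¹(FA) = 0.075
d' = z(H) − z(FA) = -0.553 − 0.075 = -0.628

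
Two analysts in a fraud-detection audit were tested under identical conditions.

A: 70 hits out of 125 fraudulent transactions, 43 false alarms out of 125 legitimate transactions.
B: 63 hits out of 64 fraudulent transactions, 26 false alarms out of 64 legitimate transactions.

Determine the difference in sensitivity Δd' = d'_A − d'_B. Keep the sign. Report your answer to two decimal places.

Δd' = -1.84

A: z(0.5600) = 0.151, z(0.3440) = -0.402, d' = 0.553
B: z(0.9844) = 2.155, z(0.4062) = -0.237, d' = 2.392
Δd' = d'_A − d'_B = 0.553 − 2.392 = -1.839
B has the higher sensitivity.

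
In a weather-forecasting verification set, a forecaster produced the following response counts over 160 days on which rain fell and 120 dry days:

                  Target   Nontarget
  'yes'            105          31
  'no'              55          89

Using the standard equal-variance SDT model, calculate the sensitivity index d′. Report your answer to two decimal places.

d′ = 1.05

H = 105/160 = 0.6562
FA = 31/120 = 0.2583
z(0.6562) = 0.4021, z(0.2583) = -0.6486
d' = z(H) − z(FA) = 0.4021 − (-0.6486) = 1.0507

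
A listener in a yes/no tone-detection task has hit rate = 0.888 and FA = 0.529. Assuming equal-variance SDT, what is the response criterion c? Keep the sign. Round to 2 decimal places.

Φ⁻¹(H) = Φ⁻¹(0.888) = 1.216
Φ⁻¹(FA) = Φ⁻¹(0.529) = 0.073
c = −½·[z(H) + z(FA)] = −0.5 × (1.216 + 0.073) = -0.6445
c < 0: the listener has a liberal response bias.

c = -0.64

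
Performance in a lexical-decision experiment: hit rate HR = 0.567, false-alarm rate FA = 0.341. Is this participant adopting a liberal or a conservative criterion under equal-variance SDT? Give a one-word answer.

conservative

z(H) = 0.169, z(FA) = -0.410
c = −½·(z(H) + z(FA)) = 0.1205
c > 0 → conservative criterion (biased toward responding “no”).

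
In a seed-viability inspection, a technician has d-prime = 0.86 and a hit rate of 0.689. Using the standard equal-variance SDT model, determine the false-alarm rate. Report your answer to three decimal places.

false-alarm rate = 0.357

z(hit rate) = z(0.689) = 0.4930
z(FA) = z(H) − d' = 0.4930 − 0.86 = -0.3670
false-alarm rate = Φ(-0.3670) = 0.3568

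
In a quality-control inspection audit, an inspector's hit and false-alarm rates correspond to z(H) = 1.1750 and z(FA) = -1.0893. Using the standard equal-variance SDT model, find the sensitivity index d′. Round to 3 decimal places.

d′ = 2.264

d' = z(H) − z(FA) = 1.1750 − (-1.0893) = 2.2643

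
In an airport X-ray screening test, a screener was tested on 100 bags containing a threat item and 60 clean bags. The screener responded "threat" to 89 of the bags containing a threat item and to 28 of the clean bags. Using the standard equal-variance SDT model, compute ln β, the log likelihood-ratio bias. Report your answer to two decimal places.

ln β = -0.75

H = 89/100 = 0.8900
FA = 28/60 = 0.4667
z(H) = 1.227
z(FA) = -0.084
ln β = −½·[z(H)² − z(FA)²] = −0.5 × (1.506 − 0.007) = -0.7495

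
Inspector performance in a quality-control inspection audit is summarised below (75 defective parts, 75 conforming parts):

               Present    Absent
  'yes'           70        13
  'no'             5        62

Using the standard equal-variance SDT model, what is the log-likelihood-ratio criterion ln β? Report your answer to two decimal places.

H = 70/75 = 0.9333
FA = 13/75 = 0.1733
z(H) = 1.501
z(FA) = -0.941
ln β = −½·[z(H)² − z(FA)²] = −0.5 × (2.253 − 0.885) = -0.684

ln β = -0.68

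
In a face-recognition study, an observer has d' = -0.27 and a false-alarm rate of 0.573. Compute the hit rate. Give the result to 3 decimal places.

hit rate = 0.466

z(false-alarm rate) = z(0.573) = 0.1840
z(H) = z(FA) + d' = 0.1840 + (-0.27) = -0.0860
hit rate = Φ(-0.0860) = 0.4657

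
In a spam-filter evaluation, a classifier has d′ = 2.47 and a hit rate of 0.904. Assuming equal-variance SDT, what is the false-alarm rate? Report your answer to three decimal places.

z(hit rate) = z(0.904) = 1.3047
z(FA) = z(H) − d' = 1.3047 − 2.47 = -1.1653
false-alarm rate = Φ(-1.1653) = 0.1219

false-alarm rate = 0.122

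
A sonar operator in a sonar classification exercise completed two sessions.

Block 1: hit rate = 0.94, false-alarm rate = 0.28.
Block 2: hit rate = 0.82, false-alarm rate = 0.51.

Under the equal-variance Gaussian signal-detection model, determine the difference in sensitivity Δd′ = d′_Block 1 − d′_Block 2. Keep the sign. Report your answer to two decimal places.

Block 1: z(0.94) = 1.555, z(0.28) = -0.583, d' = 2.138
Block 2: z(0.82) = 0.915, z(0.51) = 0.025, d' = 0.890
Δd' = d'_Block 1 − d'_Block 2 = 2.138 − 0.890 = 1.248
Block 1 has the higher sensitivity.

Δd′ = 1.25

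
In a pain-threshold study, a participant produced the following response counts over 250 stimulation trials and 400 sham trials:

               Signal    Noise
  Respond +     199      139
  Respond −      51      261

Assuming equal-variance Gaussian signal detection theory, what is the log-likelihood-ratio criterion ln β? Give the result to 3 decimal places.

ln β = -0.265

H = 199/250 = 0.7960
FA = 139/400 = 0.3475
z(H) = 0.8274
z(FA) = -0.3921
ln β = −½·[z(H)² − z(FA)²] = −0.5 × (0.6846 − 0.1537) = -0.26545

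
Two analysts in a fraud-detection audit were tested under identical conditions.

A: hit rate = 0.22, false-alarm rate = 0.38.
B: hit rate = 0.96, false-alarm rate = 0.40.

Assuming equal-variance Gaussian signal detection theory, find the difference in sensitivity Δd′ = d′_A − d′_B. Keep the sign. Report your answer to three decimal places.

A: z(0.22) = -0.7722, z(0.38) = -0.3055, d' = -0.4667
B: z(0.96) = 1.7507, z(0.40) = -0.2533, d' = 2.0040
Δd' = d'_A − d'_B = -0.4667 − 2.0040 = -2.4707
B has the higher sensitivity.

Δd′ = -2.471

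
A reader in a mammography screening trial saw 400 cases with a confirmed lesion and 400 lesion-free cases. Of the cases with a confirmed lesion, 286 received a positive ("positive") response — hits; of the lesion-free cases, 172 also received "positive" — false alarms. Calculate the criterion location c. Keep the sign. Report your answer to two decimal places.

H = 286/400 = 0.7150
FA = 172/400 = 0.4300
z(H) = 0.568
z(FA) = -0.176
c = −½·[z(H) + z(FA)] = −0.5 × (0.568 + (-0.176)) = -0.196

c = -0.20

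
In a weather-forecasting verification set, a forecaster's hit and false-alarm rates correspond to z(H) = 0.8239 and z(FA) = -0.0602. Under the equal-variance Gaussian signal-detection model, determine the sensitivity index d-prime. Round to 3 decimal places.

d-prime = 0.884

d' = z(H) − z(FA) = 0.8239 − (-0.0602) = 0.8841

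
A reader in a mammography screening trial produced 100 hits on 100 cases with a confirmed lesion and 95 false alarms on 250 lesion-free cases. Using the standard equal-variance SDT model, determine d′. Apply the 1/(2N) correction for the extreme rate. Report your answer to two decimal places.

d′ = 2.88

The hit rate is 100/100 = 1, so apply the 1/(2N) correction: H → 1 − 1/(2·100) = 0.99500.
z(H) = z(0.99500) = 2.576
z(FA) = z(0.38000) = -0.305
d' = 2.576 − (-0.305) = 2.881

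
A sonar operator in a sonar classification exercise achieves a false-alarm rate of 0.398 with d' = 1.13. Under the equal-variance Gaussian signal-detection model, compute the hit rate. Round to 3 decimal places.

z(false-alarm rate) = z(0.398) = -0.2585
z(H) = z(FA) + d' = -0.2585 + 1.13 = 0.8715
hit rate = Φ(0.8715) = 0.8083

hit rate = 0.808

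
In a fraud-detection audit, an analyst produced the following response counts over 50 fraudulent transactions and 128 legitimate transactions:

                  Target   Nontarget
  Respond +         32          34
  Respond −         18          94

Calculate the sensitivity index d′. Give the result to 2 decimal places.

H = 32/50 = 0.6400
FA = 34/128 = 0.2656
Φ⁻¹(0.6400) = 0.358, Φ⁻¹(0.2656) = -0.626
d' = z(H) − z(FA) = 0.358 − (-0.626) = 0.984

d′ = 0.98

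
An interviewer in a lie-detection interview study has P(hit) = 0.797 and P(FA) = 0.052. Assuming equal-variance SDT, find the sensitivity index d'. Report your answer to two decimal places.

d' = 2.46

z(0.797) = 0.831, z(0.052) = -1.626
d' = z(H) − z(FA) = 0.831 − (-1.626) = 2.457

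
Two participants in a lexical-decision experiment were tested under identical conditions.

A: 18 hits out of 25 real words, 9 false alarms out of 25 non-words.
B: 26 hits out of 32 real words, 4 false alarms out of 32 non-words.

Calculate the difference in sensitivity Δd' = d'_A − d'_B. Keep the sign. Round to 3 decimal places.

A: z(0.7200) = 0.5828, z(0.3600) = -0.3585, d' = 0.9413
B: z(0.8125) = 0.8871, z(0.1250) = -1.1503, d' = 2.0374
Δd' = d'_A − d'_B = 0.9413 − 2.0374 = -1.0961
B has the higher sensitivity.

Δd' = -1.096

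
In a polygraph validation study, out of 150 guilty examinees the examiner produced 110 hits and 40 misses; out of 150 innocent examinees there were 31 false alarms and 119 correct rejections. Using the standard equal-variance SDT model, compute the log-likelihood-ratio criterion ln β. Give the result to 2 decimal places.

ln β = 0.14

H = 110/150 = 0.7333
FA = 31/150 = 0.2067
z(H) = z(0.7333) = 0.623
z(FA) = z(0.2067) = -0.818
ln β = −½·[z(H)² − z(FA)²] = −0.5 × (0.388 − 0.669) = 0.1405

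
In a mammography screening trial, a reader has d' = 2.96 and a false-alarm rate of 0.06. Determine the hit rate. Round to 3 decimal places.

z(false-alarm rate) = z(0.06) = -1.5548
z(H) = z(FA) + d' = -1.5548 + 2.96 = 1.4052
hit rate = Φ(1.4052) = 0.9200

hit rate = 0.920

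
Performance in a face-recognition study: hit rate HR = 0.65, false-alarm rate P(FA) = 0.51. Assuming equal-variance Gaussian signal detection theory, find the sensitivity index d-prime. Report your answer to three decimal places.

z(H) = z(0.65) = 0.3853
z(FA) = z(0.51) = 0.0251
d' = z(H) − z(FA) = 0.3853 − 0.0251 = 0.3602

d-prime = 0.360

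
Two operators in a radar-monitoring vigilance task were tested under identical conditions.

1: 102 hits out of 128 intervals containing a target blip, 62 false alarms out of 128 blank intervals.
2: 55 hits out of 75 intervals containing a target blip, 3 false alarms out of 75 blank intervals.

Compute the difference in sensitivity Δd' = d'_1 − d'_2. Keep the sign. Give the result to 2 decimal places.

Δd' = -1.50

1: z(0.7969) = 0.831, z(0.4844) = -0.039, d' = 0.870
2: z(0.7333) = 0.623, z(0.0400) = -1.751, d' = 2.374
Δd' = d'_1 − d'_2 = 0.870 − 2.374 = -1.504
2 has the higher sensitivity.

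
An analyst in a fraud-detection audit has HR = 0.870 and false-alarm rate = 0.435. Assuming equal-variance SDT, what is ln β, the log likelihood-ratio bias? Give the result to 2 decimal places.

ln β = -0.62

z(H) = z(0.870) = 1.126
z(FA) = z(0.435) = -0.164
ln β = −½·[z(H)² − z(FA)²] = −0.5 × (1.268 − 0.027) = -0.6205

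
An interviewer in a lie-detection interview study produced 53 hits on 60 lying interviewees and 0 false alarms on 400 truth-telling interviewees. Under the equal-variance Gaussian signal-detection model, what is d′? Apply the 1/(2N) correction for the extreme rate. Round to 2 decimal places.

The false-alarm rate is 0/400 = 0, so apply the 1/(2N) correction: FA → 1/(2·400) = 0.00125.
z(H) = z(0.88333) = 1.192
z(FA) = z(0.00125) = -3.023
d' = 1.192 − (-3.023) = 4.215

d′ = 4.22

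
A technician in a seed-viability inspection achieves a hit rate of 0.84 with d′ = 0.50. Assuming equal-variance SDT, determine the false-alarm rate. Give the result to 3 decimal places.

z(hit rate) = z(0.84) = 0.9945
z(FA) = z(H) − d' = 0.9945 − 0.50 = 0.4945
false-alarm rate = Φ(0.4945) = 0.6895

false-alarm rate = 0.690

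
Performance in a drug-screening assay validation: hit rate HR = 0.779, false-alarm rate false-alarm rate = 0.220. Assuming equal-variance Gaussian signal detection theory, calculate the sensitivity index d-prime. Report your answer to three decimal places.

Φ⁻¹(H) = Φ⁻¹(0.779) = 0.7688
Φ⁻¹(FA) = Φ⁻¹(0.220) = -0.7722
d' = z(H) − z(FA) = 0.7688 − (-0.7722) = 1.5410

d-prime = 1.541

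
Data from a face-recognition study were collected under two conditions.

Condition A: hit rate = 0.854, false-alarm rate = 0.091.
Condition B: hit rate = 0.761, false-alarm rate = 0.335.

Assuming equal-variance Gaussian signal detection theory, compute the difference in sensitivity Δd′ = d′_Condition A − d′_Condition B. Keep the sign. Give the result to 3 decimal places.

Condition A: z(0.854) = 1.0537, z(0.091) = -1.3346, d' = 2.3883
Condition B: z(0.761) = 0.7095, z(0.335) = -0.4261, d' = 1.1356
Δd' = d'_Condition A − d'_Condition B = 2.3883 − 1.1356 = 1.2527
Condition A has the higher sensitivity.

Δd′ = 1.253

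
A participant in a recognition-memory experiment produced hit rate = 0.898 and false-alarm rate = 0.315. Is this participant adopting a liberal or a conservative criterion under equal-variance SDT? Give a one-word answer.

z(H) = 1.270, z(FA) = -0.482
c = −½·(z(H) + z(FA)) = -0.394
c < 0 → liberal criterion (biased toward responding “yes”).

liberal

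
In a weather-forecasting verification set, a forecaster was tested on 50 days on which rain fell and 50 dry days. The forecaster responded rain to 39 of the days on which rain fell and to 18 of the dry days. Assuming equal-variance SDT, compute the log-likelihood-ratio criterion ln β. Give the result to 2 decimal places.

ln β = -0.23

H = 39/50 = 0.7800
FA = 18/50 = 0.3600
z(H) = 0.772
z(FA) = -0.358
ln β = −½·[z(H)² − z(FA)²] = −0.5 × (0.596 − 0.128) = -0.234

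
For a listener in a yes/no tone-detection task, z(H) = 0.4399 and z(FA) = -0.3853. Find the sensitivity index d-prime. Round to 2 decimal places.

d-prime = 0.83

d' = z(H) − z(FA) = 0.4399 − (-0.3853) = 0.8252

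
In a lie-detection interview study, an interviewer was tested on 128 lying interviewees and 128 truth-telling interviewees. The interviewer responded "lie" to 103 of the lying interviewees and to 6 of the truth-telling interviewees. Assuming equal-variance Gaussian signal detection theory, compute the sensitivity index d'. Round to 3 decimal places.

H = 103/128 = 0.8047
FA = 6/128 = 0.0469
z(H) = z(0.8047) = 0.8585
z(FA) = z(0.0469) = -1.6757
d' = z(H) − z(FA) = 0.8585 − (-1.6757) = 2.5342

d' = 2.534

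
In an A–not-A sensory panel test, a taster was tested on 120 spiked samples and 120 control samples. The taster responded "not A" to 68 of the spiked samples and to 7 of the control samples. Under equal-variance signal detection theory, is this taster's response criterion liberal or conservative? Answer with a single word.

conservative

z(H) = 0.168, z(FA) = -1.569
c = −½·(z(H) + z(FA)) = 0.7005
c > 0 → conservative criterion (biased toward responding “no”).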